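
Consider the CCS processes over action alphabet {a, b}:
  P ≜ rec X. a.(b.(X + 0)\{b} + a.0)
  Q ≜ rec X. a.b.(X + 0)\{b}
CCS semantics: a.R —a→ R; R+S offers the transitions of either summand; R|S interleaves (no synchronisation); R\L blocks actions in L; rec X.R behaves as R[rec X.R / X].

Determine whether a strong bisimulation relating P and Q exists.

P ≁ Q

Reachable graph of P (6 states):
  u0 = rec X. a.(b.(X + 0)\{b} + a.0) has moves ··a··> u1
  u1 = b.((rec X. a.(b.(X + 0)\{b} + a.0)) + 0)\{b} + a.0 has moves ··a··> u2, ··b··> u3
  u2 = 0 has moves stopped
  u3 = ((rec X. a.(b.(X + 0)\{b} + a.0)) + 0)\{b} has moves ··a··> u4
  u4 = (b.((rec X. a.(b.(X + 0)\{b} + a.0)) + 0)\{b} + a.0)\{b} has moves ··a··> u5
  u5 = 0\{b} has moves stopped
Reachable graph of Q (4 states):
  v0 = rec X. a.b.(X + 0)\{b} has moves ··a··> v1
  v1 = b.((rec X. a.b.(X + 0)\{b}) + 0)\{b} has moves ··b··> v2
  v2 = ((rec X. a.b.(X + 0)\{b}) + 0)\{b} has moves ··a··> v3
  v3 = (b.((rec X. a.b.(X + 0)\{b}) + 0)\{b})\{b} has moves stopped
Bisimilarity quotient blocks:
  B0 = {u0}
  B1 = {u1}
  B2 = {u2, u5, v3}
  B3 = {u3}
  B4 = {u4, v2}
  B5 = {v0}
  B6 = {v1}
u0 ∈ B0, v0 ∈ B5 → different blocks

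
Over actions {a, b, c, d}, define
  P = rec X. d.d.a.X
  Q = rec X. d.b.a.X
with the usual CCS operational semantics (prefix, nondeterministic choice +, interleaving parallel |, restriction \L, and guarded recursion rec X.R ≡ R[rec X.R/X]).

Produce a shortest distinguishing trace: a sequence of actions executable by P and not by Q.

Reachable graph of P (3 states):
  p0 = rec X. d.d.a.X :: —d→ p1
  p1 = d.a.(rec X. d.d.a.X) :: —d→ p2
  p2 = a.(rec X. d.d.a.X) :: —a→ p0
Reachable graph of Q (3 states):
  q0 = rec X. d.b.a.X :: —d→ q1
  q1 = b.a.(rec X. d.b.a.X) :: —b→ q2
  q2 = a.(rec X. d.b.a.X) :: —a→ q0
Run σ = ⟨dd⟩ on P: start {p0}
  step 1 (d): {p1}
  step 2 (d): {p2}
  ✓ P
Run σ = ⟨dd⟩ on Q: start {q0}
  step 1 (d): {q1}
  step 2 (d): no successor for Q

dd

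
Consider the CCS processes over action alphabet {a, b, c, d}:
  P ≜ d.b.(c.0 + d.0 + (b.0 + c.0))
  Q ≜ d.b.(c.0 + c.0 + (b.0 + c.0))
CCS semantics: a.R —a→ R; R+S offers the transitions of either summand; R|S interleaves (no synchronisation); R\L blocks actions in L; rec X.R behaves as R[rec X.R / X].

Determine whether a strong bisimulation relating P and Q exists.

not bisimilar

Reachable graph of P (4 states):
  u0 = d.b.(c.0 + d.0 + (b.0 + c.0)) :: =d=> u1
  u1 = b.(c.0 + d.0 + (b.0 + c.0)) :: =b=> u2
  u2 = c.0 + d.0 + (b.0 + c.0) :: =b=> u3, =c=> u3, =d=> u3
  u3 = 0 :: stopped
Reachable graph of Q (4 states):
  v0 = d.b.(c.0 + c.0 + (b.0 + c.0)) :: =d=> v1
  v1 = b.(c.0 + c.0 + (b.0 + c.0)) :: =b=> v2
  v2 = c.0 + c.0 + (b.0 + c.0) :: =b=> v3, =c=> v3
  v3 = 0 :: stopped
Partition-refinement fixed point:
  B0 = {u0}
  B1 = {u1}
  B2 = {u2}
  B3 = {u3, v3}
  B4 = {v0}
  B5 = {v1}
  B6 = {v2}
u0 ∈ B0, v0 ∈ B4 → different blocks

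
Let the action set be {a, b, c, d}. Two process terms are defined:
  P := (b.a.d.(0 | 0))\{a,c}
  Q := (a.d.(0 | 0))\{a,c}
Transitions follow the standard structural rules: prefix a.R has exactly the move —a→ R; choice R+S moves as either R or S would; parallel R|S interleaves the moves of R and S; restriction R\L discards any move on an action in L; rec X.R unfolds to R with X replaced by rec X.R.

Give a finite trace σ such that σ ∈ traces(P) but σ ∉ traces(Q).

Reachable graph of P (2 states):
  u0 = (b.a.d.(0 | 0))\{a,c} → -b-> u1
  u1 = (a.d.(0 | 0))\{a,c} → deadlocked
Reachable graph of Q (1 states):
  v0 = (a.d.(0 | 0))\{a,c} → deadlocked
Run σ = ⟨b⟩ on P: start {u0}
  [1] b ⇒ {u1}
  ✓ P
Run σ = ⟨b⟩ on Q: start {v0}
  [1] b ⇒ no successor for Q

b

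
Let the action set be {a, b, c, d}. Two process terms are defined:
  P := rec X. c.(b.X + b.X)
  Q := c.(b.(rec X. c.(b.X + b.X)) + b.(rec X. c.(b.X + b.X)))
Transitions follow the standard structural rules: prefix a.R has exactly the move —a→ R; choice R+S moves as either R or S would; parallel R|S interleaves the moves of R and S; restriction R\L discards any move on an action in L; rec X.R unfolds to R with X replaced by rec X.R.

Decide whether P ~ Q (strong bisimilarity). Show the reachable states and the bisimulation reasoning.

bisimilar

P's transition system — 2 states:
  u0 = rec X. c.(b.X + b.X) → =c=> u1
  u1 = b.(rec X. c.(b.X + b.X)) + b.(rec X. c.(b.X + b.X)) → =b=> u0
Q's transition system — 3 states:
  v0 = c.(b.(rec X. c.(b.X + b.X)) + b.(rec X. c.(b.X + b.X))) → =c=> v1
  v1 = b.(rec X. c.(b.X + b.X)) + b.(rec X. c.(b.X + b.X)) → =b=> v2
  v2 = rec X. c.(b.X + b.X) → =c=> v1
Partition-refinement fixed point:
  B0 = {u0, v0, v2}
  B1 = {u1, v1}
u0 ∈ B0, v0 ∈ B0 → same block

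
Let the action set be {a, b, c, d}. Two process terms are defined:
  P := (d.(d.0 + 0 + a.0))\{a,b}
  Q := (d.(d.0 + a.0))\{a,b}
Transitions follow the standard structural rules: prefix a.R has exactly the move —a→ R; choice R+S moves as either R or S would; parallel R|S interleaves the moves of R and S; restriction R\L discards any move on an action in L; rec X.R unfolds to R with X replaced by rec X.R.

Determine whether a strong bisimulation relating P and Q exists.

LTS(P): 3 reachable states
  s0 = (d.(d.0 + 0 + a.0))\{a,b} has moves ··d··> s1
  s1 = (d.0 + 0 + a.0)\{a,b} has moves ··d··> s2
  s2 = 0\{a,b} has moves deadlocked
LTS(Q): 3 reachable states
  t0 = (d.(d.0 + a.0))\{a,b} has moves ··d··> t1
  t1 = (d.0 + a.0)\{a,b} has moves ··d··> t2
  t2 = 0\{a,b} has moves deadlocked
Bisimilarity quotient blocks:
  B0 = {s0, t0}
  B1 = {s1, t1}
  B2 = {s2, t2}
s0 ∈ B0, t0 ∈ B0 → same block

bisimilar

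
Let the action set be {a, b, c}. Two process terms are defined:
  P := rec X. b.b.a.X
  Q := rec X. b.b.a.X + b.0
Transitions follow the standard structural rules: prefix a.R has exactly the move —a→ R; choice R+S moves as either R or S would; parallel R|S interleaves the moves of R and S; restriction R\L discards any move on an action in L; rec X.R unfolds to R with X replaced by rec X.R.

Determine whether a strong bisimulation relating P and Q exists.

Reachable graph of P (3 states):
  u0 = rec X. b.b.a.X :: --b--▸ u1
  u1 = b.a.(rec X. b.b.a.X) :: --b--▸ u2
  u2 = a.(rec X. b.b.a.X) :: --a--▸ u0
Reachable graph of Q (4 states):
  v0 = rec X. b.b.a.X + b.0 :: --b--▸ v1, --b--▸ v2
  v1 = 0 :: ∅
  v2 = b.a.(rec X. b.b.a.X + b.0) :: --b--▸ v3
  v3 = a.(rec X. b.b.a.X + b.0) :: --a--▸ v0
Coarsest stable partition (strong bisimilarity classes):
  B0 = {u0}
  B1 = {u1}
  B2 = {u2}
  B3 = {v0}
  B4 = {v1}
  B5 = {v2}
  B6 = {v3}
u0 ∈ B0, v0 ∈ B3 → different blocks

not bisimilar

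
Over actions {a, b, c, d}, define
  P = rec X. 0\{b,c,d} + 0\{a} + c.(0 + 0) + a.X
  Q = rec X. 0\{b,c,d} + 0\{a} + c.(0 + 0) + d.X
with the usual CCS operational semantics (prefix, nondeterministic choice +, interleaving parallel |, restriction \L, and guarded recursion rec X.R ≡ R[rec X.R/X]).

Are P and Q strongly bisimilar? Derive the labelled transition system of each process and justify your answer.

NO

Reachable graph of P (2 states):
  u0 = rec X. 0\{b,c,d} + 0\{a} + c.(0 + 0) + a.X ⊢ =a=> u0, =c=> u1
  u1 = 0 + 0 ⊢ deadlocked
Reachable graph of Q (2 states):
  v0 = rec X. 0\{b,c,d} + 0\{a} + c.(0 + 0) + d.X ⊢ =c=> v1, =d=> v0
  v1 = 0 + 0 ⊢ deadlocked
Bisimilarity quotient blocks:
  B0 = {u0}
  B1 = {u1, v1}
  B2 = {v0}
u0 ∈ B0, v0 ∈ B2 → different blocks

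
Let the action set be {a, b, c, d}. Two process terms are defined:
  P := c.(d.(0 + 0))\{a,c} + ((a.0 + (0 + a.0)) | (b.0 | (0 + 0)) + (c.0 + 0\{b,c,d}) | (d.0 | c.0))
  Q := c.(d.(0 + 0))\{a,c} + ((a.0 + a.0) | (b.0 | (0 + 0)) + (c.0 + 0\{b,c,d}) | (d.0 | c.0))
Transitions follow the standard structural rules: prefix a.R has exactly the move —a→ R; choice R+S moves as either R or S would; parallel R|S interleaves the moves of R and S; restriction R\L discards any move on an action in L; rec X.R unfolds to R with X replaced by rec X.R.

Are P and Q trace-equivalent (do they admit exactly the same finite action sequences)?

Reachable graph of P (13 states):
  u0 = c.(d.(0 + 0))\{a,c} + ((a.0 + (0 + a.0)) | (b.0 | (0 + 0)) + (c.0 + 0\{b,c,d}) | (d.0 | c.0)) :: ··a··> u1, ··b··> u2, ··c··> u3, ··c··> u4, ··c··> u5, ··d··> u6
  u1 = 0 | (b.0 | (0 + 0)) :: ··b··> u7
  u2 = (a.0 + (0 + a.0)) | (0 | (0 + 0)) :: ··a··> u7
  u3 = (c.0 + 0\{b,c,d}) | (d.0 | 0) :: ··c··> u8, ··d··> u9
  u4 = (d.(0 + 0))\{a,c} :: ··d··> u10
  u5 = 0 | (d.0 | c.0) :: ··c··> u8, ··d··> u11
  u6 = (c.0 + 0\{b,c,d}) | (0 | c.0) :: ··c··> u11, ··c··> u9
  u7 = 0 | (0 | (0 + 0)) :: stopped
  u8 = 0 | (d.0 | 0) :: ··d··> u12
  u9 = (c.0 + 0\{b,c,d}) | (0 | 0) :: ··c··> u12
  u10 = (0 + 0)\{a,c} :: stopped
  u11 = 0 | (0 | c.0) :: ··c··> u12
  u12 = 0 | (0 | 0) :: stopped
Reachable graph of Q (13 states):
  v0 = c.(d.(0 + 0))\{a,c} + ((a.0 + a.0) | (b.0 | (0 + 0)) + (c.0 + 0\{b,c,d}) | (d.0 | c.0)) :: ··a··> v1, ··b··> v2, ··c··> v3, ··c··> v4, ··c··> v5, ··d··> v6
  v1 = 0 | (b.0 | (0 + 0)) :: ··b··> v7
  v2 = (a.0 + a.0) | (0 | (0 + 0)) :: ··a··> v7
  v3 = (c.0 + 0\{b,c,d}) | (d.0 | 0) :: ··c··> v8, ··d··> v9
  v4 = (d.(0 + 0))\{a,c} :: ··d··> v10
  v5 = 0 | (d.0 | c.0) :: ··c··> v8, ··d··> v11
  v6 = (c.0 + 0\{b,c,d}) | (0 | c.0) :: ··c··> v11, ··c··> v9
  v7 = 0 | (0 | (0 + 0)) :: stopped
  v8 = 0 | (d.0 | 0) :: ··d··> v12
  v9 = (c.0 + 0\{b,c,d}) | (0 | 0) :: ··c··> v12
  v10 = (0 + 0)\{a,c} :: stopped
  v11 = 0 | (0 | c.0) :: ··c··> v12
  v12 = 0 | (0 | 0) :: stopped
Coarsest stable partition (strong bisimilarity classes):
  B0 = {u0, v0}
  B1 = {u3, u5, v3, v5}
  B2 = {u11, u9, v11, v9}
  B3 = {u10, u12, u7, v10, v12, v7}
  B4 = {u4, u8, v4, v8}
  B5 = {u1, v1}
  B6 = {u6, v6}
  B7 = {u2, v2}
u0 ∈ B0, v0 ∈ B0 → same block
Bisimilar ⇒ trace-equivalent.

traces(P) = traces(Q)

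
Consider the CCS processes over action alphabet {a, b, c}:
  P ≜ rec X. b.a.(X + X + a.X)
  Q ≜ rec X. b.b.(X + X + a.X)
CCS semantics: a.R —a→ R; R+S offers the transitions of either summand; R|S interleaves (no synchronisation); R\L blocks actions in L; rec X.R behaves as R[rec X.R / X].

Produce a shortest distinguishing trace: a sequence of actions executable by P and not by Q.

P's transition system — 3 states:
  u0 = rec X. b.a.(X + X + a.X) ⊢ =b=> u1
  u1 = a.((rec X. b.a.(X + X + a.X)) + (rec X. b.a.(X + X + a.X)) + a.(rec X. b.a.(X + X + a.X))) ⊢ =a=> u2
  u2 = (rec X. b.a.(X + X + a.X)) + (rec X. b.a.(X + X + a.X)) + a.(rec X. b.a.(X + X + a.X)) ⊢ =a=> u0, =b=> u1
Q's transition system — 3 states:
  v0 = rec X. b.b.(X + X + a.X) ⊢ =b=> v1
  v1 = b.((rec X. b.b.(X + X + a.X)) + (rec X. b.b.(X + X + a.X)) + a.(rec X. b.b.(X + X + a.X))) ⊢ =b=> v2
  v2 = (rec X. b.b.(X + X + a.X)) + (rec X. b.b.(X + X + a.X)) + a.(rec X. b.b.(X + X + a.X)) ⊢ =a=> v0, =b=> v1
Executing ba from P (initial set {u0}):
  [1] b ⇒ {u1}
  [2] a ⇒ {u2}
  P completes σ.
Executing ba from Q (initial set {v0}):
  [1] b ⇒ {v1}
  [2] a ⇒ ∅  — Q cannot continue

ba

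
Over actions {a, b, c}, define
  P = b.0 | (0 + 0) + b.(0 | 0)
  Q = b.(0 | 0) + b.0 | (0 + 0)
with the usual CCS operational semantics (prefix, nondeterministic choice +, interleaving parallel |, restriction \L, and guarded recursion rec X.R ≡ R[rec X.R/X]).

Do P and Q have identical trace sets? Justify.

Reachable graph of P (3 states):
  p0 = b.0 | (0 + 0) + b.(0 | 0) → -b-> p1, -b-> p2
  p1 = 0 | (0 + 0) → ∅
  p2 = 0 | 0 → ∅
Reachable graph of Q (3 states):
  q0 = b.(0 | 0) + b.0 | (0 + 0) → -b-> q1, -b-> q2
  q1 = 0 | (0 + 0) → ∅
  q2 = 0 | 0 → ∅
Coarsest stable partition (strong bisimilarity classes):
  B0 = {p0, q0}
  B1 = {p1, p2, q1, q2}
p0 ∈ B0, q0 ∈ B0 → same block
Bisimilar ⇒ trace-equivalent.

YES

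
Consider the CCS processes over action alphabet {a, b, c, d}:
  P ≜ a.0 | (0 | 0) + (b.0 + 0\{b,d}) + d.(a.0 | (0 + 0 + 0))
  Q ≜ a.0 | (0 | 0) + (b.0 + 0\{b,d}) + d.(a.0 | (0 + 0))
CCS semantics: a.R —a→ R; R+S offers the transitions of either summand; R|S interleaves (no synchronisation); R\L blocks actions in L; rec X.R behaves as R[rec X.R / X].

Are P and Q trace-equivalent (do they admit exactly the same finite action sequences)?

P's transition system — 5 states:
  u0 = a.0 | (0 | 0) + (b.0 + 0\{b,d}) + d.(a.0 | (0 + 0 + 0)) has moves =a=> u1, =b=> u2, =d=> u3
  u1 = 0 | (0 | 0) has moves stopped
  u2 = 0 has moves stopped
  u3 = a.0 | (0 + 0 + 0) has moves =a=> u4
  u4 = 0 | (0 + 0 + 0) has moves stopped
Q's transition system — 5 states:
  v0 = a.0 | (0 | 0) + (b.0 + 0\{b,d}) + d.(a.0 | (0 + 0)) has moves =a=> v1, =b=> v2, =d=> v3
  v1 = 0 | (0 | 0) has moves stopped
  v2 = 0 has moves stopped
  v3 = a.0 | (0 + 0) has moves =a=> v4
  v4 = 0 | (0 + 0) has moves stopped
Coarsest stable partition (strong bisimilarity classes):
  B0 = {u0, v0}
  B1 = {u3, v3}
  B2 = {u1, u2, u4, v1, v2, v4}
u0 ∈ B0, v0 ∈ B0 → same block
Bisimilar ⇒ trace-equivalent.

trace-equivalent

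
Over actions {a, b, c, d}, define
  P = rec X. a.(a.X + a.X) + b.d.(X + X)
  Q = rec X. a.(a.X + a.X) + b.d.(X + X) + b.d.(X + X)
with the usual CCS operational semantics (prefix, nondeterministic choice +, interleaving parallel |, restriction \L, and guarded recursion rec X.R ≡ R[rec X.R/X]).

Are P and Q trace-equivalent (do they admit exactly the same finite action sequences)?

Reachable graph of P (4 states):
  u0 = rec X. a.(a.X + a.X) + b.d.(X + X) → ··a··> u1, ··b··> u2
  u1 = a.(rec X. a.(a.X + a.X) + b.d.(X + X)) + a.(rec X. a.(a.X + a.X) + b.d.(X + X)) → ··a··> u0
  u2 = d.((rec X. a.(a.X + a.X) + b.d.(X + X)) + (rec X. a.(a.X + a.X) + b.d.(X + X))) → ··d··> u3
  u3 = (rec X. a.(a.X + a.X) + b.d.(X + X)) + (rec X. a.(a.X + a.X) + b.d.(X + X)) → ··a··> u1, ··b··> u2
Reachable graph of Q (4 states):
  v0 = rec X. a.(a.X + a.X) + b.d.(X + X) + b.d.(X + X) → ··a··> v1, ··b··> v2
  v1 = a.(rec X. a.(a.X + a.X) + b.d.(X + X) + b.d.(X + X)) + a.(rec X. a.(a.X + a.X) + b.d.(X + X) + b.d.(X + X)) → ··a··> v0
  v2 = d.((rec X. a.(a.X + a.X) + b.d.(X + X) + b.d.(X + X)) + (rec X. a.(a.X + a.X) + b.d.(X + X) + b.d.(X + X))) → ··d··> v3
  v3 = (rec X. a.(a.X + a.X) + b.d.(X + X) + b.d.(X + X)) + (rec X. a.(a.X + a.X) + b.d.(X + X) + b.d.(X + X)) → ··a··> v1, ··b··> v2
Bisimilarity quotient blocks:
  B0 = {u0, u3, v0, v3}
  B1 = {u2, v2}
  B2 = {u1, v1}
u0 ∈ B0, v0 ∈ B0 → same block
Bisimilar ⇒ trace-equivalent.

YES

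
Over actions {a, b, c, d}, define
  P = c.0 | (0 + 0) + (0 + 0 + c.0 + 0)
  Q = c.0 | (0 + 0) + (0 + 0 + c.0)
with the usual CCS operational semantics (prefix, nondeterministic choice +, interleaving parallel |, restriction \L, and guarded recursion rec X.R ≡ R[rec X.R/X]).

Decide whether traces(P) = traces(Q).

P's transition system — 3 states:
  s0 = c.0 | (0 + 0) + (0 + 0 + c.0 + 0) has moves -c-> s1, -c-> s2
  s1 = 0 has moves deadlocked
  s2 = 0 | (0 + 0) has moves deadlocked
Q's transition system — 3 states:
  t0 = c.0 | (0 + 0) + (0 + 0 + c.0) has moves -c-> t1, -c-> t2
  t1 = 0 has moves deadlocked
  t2 = 0 | (0 + 0) has moves deadlocked
Bisimilarity quotient blocks:
  B0 = {s0, t0}
  B1 = {s1, s2, t1, t2}
s0 ∈ B0, t0 ∈ B0 → same block
Bisimilar ⇒ trace-equivalent.

traces(P) = traces(Q)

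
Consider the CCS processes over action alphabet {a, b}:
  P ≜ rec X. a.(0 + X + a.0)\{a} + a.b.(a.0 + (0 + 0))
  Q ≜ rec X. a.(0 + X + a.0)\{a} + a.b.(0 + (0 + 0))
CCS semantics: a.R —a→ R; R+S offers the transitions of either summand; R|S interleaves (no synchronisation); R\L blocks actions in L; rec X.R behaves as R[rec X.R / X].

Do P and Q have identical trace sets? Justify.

P's transition system — 5 states:
  p0 = rec X. a.(0 + X + a.0)\{a} + a.b.(a.0 + (0 + 0)) has moves -a-> p1, -a-> p2
  p1 = (0 + (rec X. a.(0 + X + a.0)\{a} + a.b.(a.0 + (0 + 0))) + a.0)\{a} has moves stopped
  p2 = b.(a.0 + (0 + 0)) has moves -b-> p3
  p3 = a.0 + (0 + 0) has moves -a-> p4
  p4 = 0 has moves stopped
Q's transition system — 4 states:
  q0 = rec X. a.(0 + X + a.0)\{a} + a.b.(0 + (0 + 0)) has moves -a-> q1, -a-> q2
  q1 = (0 + (rec X. a.(0 + X + a.0)\{a} + a.b.(0 + (0 + 0))) + a.0)\{a} has moves stopped
  q2 = b.(0 + (0 + 0)) has moves -b-> q3
  q3 = 0 + (0 + 0) has moves stopped
Trace ⟨aba⟩ through P, begin at {p0}:
  step 1 (a): {p1, p2}
  step 2 (b): {p3}
  step 3 (a): {p4}
  P completes σ.
Trace ⟨aba⟩ through Q, begin at {q0}:
  step 1 (a): {q1, q2}
  step 2 (b): {q3}
  step 3 (a): no successor for Q

trace-distinct — witness ⟨aba⟩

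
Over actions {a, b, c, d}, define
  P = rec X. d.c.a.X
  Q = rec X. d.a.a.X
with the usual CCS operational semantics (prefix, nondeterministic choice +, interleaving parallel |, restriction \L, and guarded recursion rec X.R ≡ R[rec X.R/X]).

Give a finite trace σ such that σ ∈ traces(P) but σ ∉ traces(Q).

Reachable graph of P (3 states):
  u0 = rec X. d.c.a.X :: —d→ u1
  u1 = c.a.(rec X. d.c.a.X) :: —c→ u2
  u2 = a.(rec X. d.c.a.X) :: —a→ u0
Reachable graph of Q (3 states):
  v0 = rec X. d.a.a.X :: —d→ v1
  v1 = a.a.(rec X. d.a.a.X) :: —a→ v2
  v2 = a.(rec X. d.a.a.X) :: —a→ v0
Executing dc from P (initial set {u0}):
  [1] d ⇒ {u1}
  [2] c ⇒ {u2}
  P completes σ.
Executing dc from Q (initial set {v0}):
  [1] d ⇒ {v1}
  [2] c ⇒ ∅ (Q stuck)

dc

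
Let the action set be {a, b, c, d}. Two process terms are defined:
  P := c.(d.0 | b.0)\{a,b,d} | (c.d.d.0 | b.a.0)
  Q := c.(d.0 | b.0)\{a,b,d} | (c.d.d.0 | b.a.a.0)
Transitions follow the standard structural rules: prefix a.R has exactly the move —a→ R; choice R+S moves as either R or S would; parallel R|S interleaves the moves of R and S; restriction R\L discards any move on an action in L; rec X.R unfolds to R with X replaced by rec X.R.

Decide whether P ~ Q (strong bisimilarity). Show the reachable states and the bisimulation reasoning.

LTS(P): 24 reachable states
  p0 = c.(d.0 | b.0)\{a,b,d} | (c.d.d.0 | b.a.0) has moves =b=> p1, =c=> p2, =c=> p3
  p1 = c.(d.0 | b.0)\{a,b,d} | (c.d.d.0 | a.0) has moves =a=> p4, =c=> p5, =c=> p6
  p2 = (d.0 | b.0)\{a,b,d} | (c.d.d.0 | b.a.0) has moves =b=> p5, =c=> p7
  p3 = c.(d.0 | b.0)\{a,b,d} | (d.d.0 | b.a.0) has moves =b=> p6, =c=> p7, =d=> p8
  p4 = c.(d.0 | b.0)\{a,b,d} | (c.d.d.0 | 0) has moves =c=> p10, =c=> p9
  p5 = (d.0 | b.0)\{a,b,d} | (c.d.d.0 | a.0) has moves =a=> p9, =c=> p11
  p6 = c.(d.0 | b.0)\{a,b,d} | (d.d.0 | a.0) has moves =a=> p10, =c=> p11, =d=> p12
  p7 = (d.0 | b.0)\{a,b,d} | (d.d.0 | b.a.0) has moves =b=> p11, =d=> p13
  p8 = c.(d.0 | b.0)\{a,b,d} | (d.0 | b.a.0) has moves =b=> p12, =c=> p13, =d=> p14
  p9 = (d.0 | b.0)\{a,b,d} | (c.d.d.0 | 0) has moves =c=> p15
  p10 = c.(d.0 | b.0)\{a,b,d} | (d.d.0 | 0) has moves =c=> p15, =d=> p16
  p11 = (d.0 | b.0)\{a,b,d} | (d.d.0 | a.0) has moves =a=> p15, =d=> p17
  p12 = c.(d.0 | b.0)\{a,b,d} | (d.0 | a.0) has moves =a=> p16, =c=> p17, =d=> p18
  p13 = (d.0 | b.0)\{a,b,d} | (d.0 | b.a.0) has moves =b=> p17, =d=> p19
  p14 = c.(d.0 | b.0)\{a,b,d} | (0 | b.a.0) has moves =b=> p18, =c=> p19
  p15 = (d.0 | b.0)\{a,b,d} | (d.d.0 | 0) has moves =d=> p20
  p16 = c.(d.0 | b.0)\{a,b,d} | (d.0 | 0) has moves =c=> p20, =d=> p21
  p17 = (d.0 | b.0)\{a,b,d} | (d.0 | a.0) has moves =a=> p20, =d=> p22
  p18 = c.(d.0 | b.0)\{a,b,d} | (0 | a.0) has moves =a=> p21, =c=> p22
  p19 = (d.0 | b.0)\{a,b,d} | (0 | b.a.0) has moves =b=> p22
  p20 = (d.0 | b.0)\{a,b,d} | (d.0 | 0) has moves =d=> p23
  p21 = c.(d.0 | b.0)\{a,b,d} | (0 | 0) has moves =c=> p23
  p22 = (d.0 | b.0)\{a,b,d} | (0 | a.0) has moves =a=> p23
  p23 = (d.0 | b.0)\{a,b,d} | (0 | 0) has moves stopped
LTS(Q): 32 reachable states
  q0 = c.(d.0 | b.0)\{a,b,d} | (c.d.d.0 | b.a.a.0) has moves =b=> q1, =c=> q2, =c=> q3
  q1 = c.(d.0 | b.0)\{a,b,d} | (c.d.d.0 | a.a.0) has moves =a=> q4, =c=> q5, =c=> q6
  q2 = (d.0 | b.0)\{a,b,d} | (c.d.d.0 | b.a.a.0) has moves =b=> q5, =c=> q7
  q3 = c.(d.0 | b.0)\{a,b,d} | (d.d.0 | b.a.a.0) has moves =b=> q6, =c=> q7, =d=> q8
  q4 = c.(d.0 | b.0)\{a,b,d} | (c.d.d.0 | a.0) has moves =a=> q9, =c=> q10, =c=> q11
  q5 = (d.0 | b.0)\{a,b,d} | (c.d.d.0 | a.a.0) has moves =a=> q10, =c=> q12
  q6 = c.(d.0 | b.0)\{a,b,d} | (d.d.0 | a.a.0) has moves =a=> q11, =c=> q12, =d=> q13
  q7 = (d.0 | b.0)\{a,b,d} | (d.d.0 | b.a.a.0) has moves =b=> q12, =d=> q14
  q8 = c.(d.0 | b.0)\{a,b,d} | (d.0 | b.a.a.0) has moves =b=> q13, =c=> q14, =d=> q15
  q9 = c.(d.0 | b.0)\{a,b,d} | (c.d.d.0 | 0) has moves =c=> q16, =c=> q17
  q10 = (d.0 | b.0)\{a,b,d} | (c.d.d.0 | a.0) has moves =a=> q16, =c=> q18
  q11 = c.(d.0 | b.0)\{a,b,d} | (d.d.0 | a.0) has moves =a=> q17, =c=> q18, =d=> q19
  q12 = (d.0 | b.0)\{a,b,d} | (d.d.0 | a.a.0) has moves =a=> q18, =d=> q20
  q13 = c.(d.0 | b.0)\{a,b,d} | (d.0 | a.a.0) has moves =a=> q19, =c=> q20, =d=> q21
  q14 = (d.0 | b.0)\{a,b,d} | (d.0 | b.a.a.0) has moves =b=> q20, =d=> q22
  q15 = c.(d.0 | b.0)\{a,b,d} | (0 | b.a.a.0) has moves =b=> q21, =c=> q22
  q16 = (d.0 | b.0)\{a,b,d} | (c.d.d.0 | 0) has moves =c=> q23
  q17 = c.(d.0 | b.0)\{a,b,d} | (d.d.0 | 0) has moves =c=> q23, =d=> q24
  q18 = (d.0 | b.0)\{a,b,d} | (d.d.0 | a.0) has moves =a=> q23, =d=> q25
  q19 = c.(d.0 | b.0)\{a,b,d} | (d.0 | a.0) has moves =a=> q24, =c=> q25, =d=> q26
  q20 = (d.0 | b.0)\{a,b,d} | (d.0 | a.a.0) has moves =a=> q25, =d=> q27
  q21 = c.(d.0 | b.0)\{a,b,d} | (0 | a.a.0) has moves =a=> q26, =c=> q27
  q22 = (d.0 | b.0)\{a,b,d} | (0 | b.a.a.0) has moves =b=> q27
  q23 = (d.0 | b.0)\{a,b,d} | (d.d.0 | 0) has moves =d=> q28
  q24 = c.(d.0 | b.0)\{a,b,d} | (d.0 | 0) has moves =c=> q28, =d=> q29
  q25 = (d.0 | b.0)\{a,b,d} | (d.0 | a.0) has moves =a=> q28, =d=> q30
  q26 = c.(d.0 | b.0)\{a,b,d} | (0 | a.0) has moves =a=> q29, =c=> q30
  q27 = (d.0 | b.0)\{a,b,d} | (0 | a.a.0) has moves =a=> q30
  q28 = (d.0 | b.0)\{a,b,d} | (d.0 | 0) has moves =d=> q31
  q29 = c.(d.0 | b.0)\{a,b,d} | (0 | 0) has moves =c=> q31
  q30 = (d.0 | b.0)\{a,b,d} | (0 | a.0) has moves =a=> q31
  q31 = (d.0 | b.0)\{a,b,d} | (0 | 0) has moves stopped
Partition-refinement fixed point:
  B0 = {p0}
  B1 = {p1, q4}
  B2 = {p6, q11}
  B3 = {p10, q17}
  B4 = {p16, q24}
  B5 = {p21, q29}
  B6 = {p23, q31}
  B7 = {p20, q28}
  B8 = {p15, q23}
  B9 = {p11, q18}
  B10 = {p17, q25}
  B11 = {p22, q30}
  B12 = {p12, q19}
  B13 = {p18, q26}
  B14 = {p4, q9}
  B15 = {p9, q16}
  B16 = {p5, q10}
  B17 = {p2}
  B18 = {p7}
  B19 = {p13}
  B20 = {p19}
  B21 = {p3}
  B22 = {p8}
  B23 = {p14}
  B24 = {q0}
  B25 = {q2}
  B26 = {q5}
  B27 = {q12}
  B28 = {q20}
  B29 = {q27}
  B30 = {q7}
  B31 = {q14}
  B32 = {q22}
  B33 = {q1}
  B34 = {q6}
  B35 = {q13}
  B36 = {q21}
  B37 = {q3}
  B38 = {q8}
  B39 = {q15}
p0 ∈ B0, q0 ∈ B24 → different blocks

not bisimilar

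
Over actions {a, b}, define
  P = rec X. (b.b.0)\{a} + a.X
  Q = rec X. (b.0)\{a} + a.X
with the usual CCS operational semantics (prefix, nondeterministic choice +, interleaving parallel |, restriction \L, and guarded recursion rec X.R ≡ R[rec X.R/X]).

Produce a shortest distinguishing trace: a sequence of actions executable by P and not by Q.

bb

LTS(P): 3 reachable states
  p0 = rec X. (b.b.0)\{a} + a.X ⊢ =a=> p0, =b=> p1
  p1 = (b.0)\{a} ⊢ =b=> p2
  p2 = 0\{a} ⊢ (no moves)
LTS(Q): 2 reachable states
  q0 = rec X. (b.0)\{a} + a.X ⊢ =a=> q0, =b=> q1
  q1 = 0\{a} ⊢ (no moves)
Trace ⟨bb⟩ through P, begin at {p0}:
  step 1 (b): {p1}
  step 2 (b): {p2}
  P completes σ.
Trace ⟨bb⟩ through Q, begin at {q0}:
  step 1 (b): {q1}
  step 2 (b): ∅ (Q stuck)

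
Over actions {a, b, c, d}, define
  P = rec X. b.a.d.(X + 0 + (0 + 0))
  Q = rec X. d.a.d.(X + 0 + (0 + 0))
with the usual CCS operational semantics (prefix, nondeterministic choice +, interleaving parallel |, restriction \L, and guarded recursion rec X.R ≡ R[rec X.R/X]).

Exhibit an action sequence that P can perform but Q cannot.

LTS(P): 4 reachable states
  u0 = rec X. b.a.d.(X + 0 + (0 + 0)) has moves ··b··> u1
  u1 = a.d.((rec X. b.a.d.(X + 0 + (0 + 0))) + 0 + (0 + 0)) has moves ··a··> u2
  u2 = d.((rec X. b.a.d.(X + 0 + (0 + 0))) + 0 + (0 + 0)) has moves ··d··> u3
  u3 = (rec X. b.a.d.(X + 0 + (0 + 0))) + 0 + (0 + 0) has moves ··b··> u1
LTS(Q): 4 reachable states
  v0 = rec X. d.a.d.(X + 0 + (0 + 0)) has moves ··d··> v1
  v1 = a.d.((rec X. d.a.d.(X + 0 + (0 + 0))) + 0 + (0 + 0)) has moves ··a··> v2
  v2 = d.((rec X. d.a.d.(X + 0 + (0 + 0))) + 0 + (0 + 0)) has moves ··d··> v3
  v3 = (rec X. d.a.d.(X + 0 + (0 + 0))) + 0 + (0 + 0) has moves ··d··> v1
Trace ⟨b⟩ through P, begin at {u0}:
  step 1 (b): {u1}
  ✓ P
Trace ⟨b⟩ through Q, begin at {v0}:
  step 1 (b): no successor for Q

b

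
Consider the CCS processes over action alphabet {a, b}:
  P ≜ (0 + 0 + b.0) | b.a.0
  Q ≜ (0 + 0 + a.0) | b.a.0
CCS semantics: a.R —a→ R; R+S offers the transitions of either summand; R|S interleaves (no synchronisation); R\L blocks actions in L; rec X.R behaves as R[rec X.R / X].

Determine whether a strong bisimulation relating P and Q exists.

P's transition system — 6 states:
  p0 = (0 + 0 + b.0) | b.a.0 has moves -b-> p1, -b-> p2
  p1 = (0 + 0 + b.0) | a.0 has moves -a-> p3, -b-> p4
  p2 = 0 | b.a.0 has moves -b-> p4
  p3 = (0 + 0 + b.0) | 0 has moves -b-> p5
  p4 = 0 | a.0 has moves -a-> p5
  p5 = 0 | 0 has moves ∅
Q's transition system — 6 states:
  q0 = (0 + 0 + a.0) | b.a.0 has moves -a-> q1, -b-> q2
  q1 = 0 | b.a.0 has moves -b-> q3
  q2 = (0 + 0 + a.0) | a.0 has moves -a-> q3, -a-> q4
  q3 = 0 | a.0 has moves -a-> q5
  q4 = (0 + 0 + a.0) | 0 has moves -a-> q5
  q5 = 0 | 0 has moves ∅
Bisimilarity quotient blocks:
  B0 = {p0}
  B1 = {p1}
  B2 = {p3}
  B3 = {p5, q5}
  B4 = {p4, q3, q4}
  B5 = {p2, q1}
  B6 = {q0}
  B7 = {q2}
p0 ∈ B0, q0 ∈ B6 → different blocks

P ≁ Q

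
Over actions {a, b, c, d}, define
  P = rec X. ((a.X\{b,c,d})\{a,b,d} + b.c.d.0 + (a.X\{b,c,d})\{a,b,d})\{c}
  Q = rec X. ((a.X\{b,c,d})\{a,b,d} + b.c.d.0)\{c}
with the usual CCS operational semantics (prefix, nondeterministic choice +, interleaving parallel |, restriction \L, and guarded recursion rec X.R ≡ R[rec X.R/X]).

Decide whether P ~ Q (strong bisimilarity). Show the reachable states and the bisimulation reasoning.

P ~ Q

P's transition system — 2 states:
  u0 = rec X. ((a.X\{b,c,d})\{a,b,d} + b.c.d.0 + (a.X\{b,c,d})\{a,b,d})\{c} ⊢ —b→ u1
  u1 = (c.d.0)\{c} ⊢ deadlocked
Q's transition system — 2 states:
  v0 = rec X. ((a.X\{b,c,d})\{a,b,d} + b.c.d.0)\{c} ⊢ —b→ v1
  v1 = (c.d.0)\{c} ⊢ deadlocked
Bisimilarity quotient blocks:
  B0 = {u0, v0}
  B1 = {u1, v1}
u0 ∈ B0, v0 ∈ B0 → same block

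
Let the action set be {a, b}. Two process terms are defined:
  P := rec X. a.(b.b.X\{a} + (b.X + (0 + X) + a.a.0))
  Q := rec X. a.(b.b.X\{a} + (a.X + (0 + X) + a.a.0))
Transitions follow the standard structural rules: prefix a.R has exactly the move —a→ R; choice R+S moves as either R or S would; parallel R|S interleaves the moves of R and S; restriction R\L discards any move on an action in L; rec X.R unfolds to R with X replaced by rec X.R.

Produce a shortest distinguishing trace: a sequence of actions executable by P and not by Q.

aba

Reachable graph of P (6 states):
  m0 = rec X. a.(b.b.X\{a} + (b.X + (0 + X) + a.a.0)) :: -a-> m1
  m1 = b.b.(rec X. a.(b.b.X\{a} + (b.X + (0 + X) + a.a.0)))\{a} + (b.(rec X. a.(b.b.X\{a} + (b.X + (0 + X) + a.a.0))) + (0 + (rec X. a.(b.b.X\{a} + (b.X + (0 + X) + a.a.0)))) + a.a.0) :: -a-> m1, -a-> m2, -b-> m0, -b-> m3
  m2 = a.0 :: -a-> m4
  m3 = b.(rec X. a.(b.b.X\{a} + (b.X + (0 + X) + a.a.0)))\{a} :: -b-> m5
  m4 = 0 :: ·
  m5 = (rec X. a.(b.b.X\{a} + (b.X + (0 + X) + a.a.0)))\{a} :: ·
Reachable graph of Q (6 states):
  n0 = rec X. a.(b.b.X\{a} + (a.X + (0 + X) + a.a.0)) :: -a-> n1
  n1 = b.b.(rec X. a.(b.b.X\{a} + (a.X + (0 + X) + a.a.0)))\{a} + (a.(rec X. a.(b.b.X\{a} + (a.X + (0 + X) + a.a.0))) + (0 + (rec X. a.(b.b.X\{a} + (a.X + (0 + X) + a.a.0)))) + a.a.0) :: -a-> n0, -a-> n1, -a-> n2, -b-> n3
  n2 = a.0 :: -a-> n4
  n3 = b.(rec X. a.(b.b.X\{a} + (a.X + (0 + X) + a.a.0)))\{a} :: -b-> n5
  n4 = 0 :: ·
  n5 = (rec X. a.(b.b.X\{a} + (a.X + (0 + X) + a.a.0)))\{a} :: ·
Executing aba from P (initial set {m0}):
  [1] a ⇒ {m1}
  [2] b ⇒ {m0, m3}
  [3] a ⇒ {m1}
  — P admits the full trace.
Executing aba from Q (initial set {n0}):
  [1] a ⇒ {n1}
  [2] b ⇒ {n3}
  [3] a ⇒ ∅  — Q cannot continue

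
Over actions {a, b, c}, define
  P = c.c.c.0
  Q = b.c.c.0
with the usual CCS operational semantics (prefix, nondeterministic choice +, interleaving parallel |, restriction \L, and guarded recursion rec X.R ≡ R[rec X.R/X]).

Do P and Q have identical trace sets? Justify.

P's transition system — 4 states:
  p0 = c.c.c.0 has moves -c-> p1
  p1 = c.c.0 has moves -c-> p2
  p2 = c.0 has moves -c-> p3
  p3 = 0 has moves ·
Q's transition system — 4 states:
  q0 = b.c.c.0 has moves -b-> q1
  q1 = c.c.0 has moves -c-> q2
  q2 = c.0 has moves -c-> q3
  q3 = 0 has moves ·
Executing c from P (initial set {p0}):
  after c @ step 1: {p1}
  ✓ P
Executing c from Q (initial set {q0}):
  after c @ step 1: ∅  — Q cannot continue

NO — witness ⟨c⟩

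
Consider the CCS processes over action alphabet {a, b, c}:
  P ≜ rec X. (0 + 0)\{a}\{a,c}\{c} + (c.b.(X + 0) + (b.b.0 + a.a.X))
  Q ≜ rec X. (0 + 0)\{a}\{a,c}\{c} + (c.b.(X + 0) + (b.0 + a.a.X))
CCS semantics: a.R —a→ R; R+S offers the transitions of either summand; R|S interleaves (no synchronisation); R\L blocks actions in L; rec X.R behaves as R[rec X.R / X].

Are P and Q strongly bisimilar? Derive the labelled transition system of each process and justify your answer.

P ≁ Q

P's transition system — 6 states:
  s0 = rec X. (0 + 0)\{a}\{a,c}\{c} + (c.b.(X + 0) + (b.b.0 + a.a.X)) ⊢ ··a··> s1, ··b··> s2, ··c··> s3
  s1 = a.(rec X. (0 + 0)\{a}\{a,c}\{c} + (c.b.(X + 0) + (b.b.0 + a.a.X))) ⊢ ··a··> s0
  s2 = b.0 ⊢ ··b··> s4
  s3 = b.((rec X. (0 + 0)\{a}\{a,c}\{c} + (c.b.(X + 0) + (b.b.0 + a.a.X))) + 0) ⊢ ··b··> s5
  s4 = 0 ⊢ (no moves)
  s5 = (rec X. (0 + 0)\{a}\{a,c}\{c} + (c.b.(X + 0) + (b.b.0 + a.a.X))) + 0 ⊢ ··a··> s1, ··b··> s2, ··c··> s3
Q's transition system — 5 states:
  t0 = rec X. (0 + 0)\{a}\{a,c}\{c} + (c.b.(X + 0) + (b.0 + a.a.X)) ⊢ ··a··> t1, ··b··> t2, ··c··> t3
  t1 = a.(rec X. (0 + 0)\{a}\{a,c}\{c} + (c.b.(X + 0) + (b.0 + a.a.X))) ⊢ ··a··> t0
  t2 = 0 ⊢ (no moves)
  t3 = b.((rec X. (0 + 0)\{a}\{a,c}\{c} + (c.b.(X + 0) + (b.0 + a.a.X))) + 0) ⊢ ··b··> t4
  t4 = (rec X. (0 + 0)\{a}\{a,c}\{c} + (c.b.(X + 0) + (b.0 + a.a.X))) + 0 ⊢ ··a··> t1, ··b··> t2, ··c··> t3
Partition-refinement fixed point:
  B0 = {s0, s5}
  B1 = {s1}
  B2 = {s2}
  B3 = {s4, t2}
  B4 = {s3}
  B5 = {t0, t4}
  B6 = {t3}
  B7 = {t1}
s0 ∈ B0, t0 ∈ B5 → different blocks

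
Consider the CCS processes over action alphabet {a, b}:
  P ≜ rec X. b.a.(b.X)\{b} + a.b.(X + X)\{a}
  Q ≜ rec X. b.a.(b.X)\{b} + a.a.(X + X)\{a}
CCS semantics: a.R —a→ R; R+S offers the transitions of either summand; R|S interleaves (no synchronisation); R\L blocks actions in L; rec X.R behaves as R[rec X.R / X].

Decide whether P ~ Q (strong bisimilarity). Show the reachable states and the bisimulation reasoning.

P ≁ Q

LTS(P): 6 reachable states
  m0 = rec X. b.a.(b.X)\{b} + a.b.(X + X)\{a} :: =a=> m1, =b=> m2
  m1 = b.((rec X. b.a.(b.X)\{b} + a.b.(X + X)\{a}) + (rec X. b.a.(b.X)\{b} + a.b.(X + X)\{a}))\{a} :: =b=> m3
  m2 = a.(b.(rec X. b.a.(b.X)\{b} + a.b.(X + X)\{a}))\{b} :: =a=> m4
  m3 = ((rec X. b.a.(b.X)\{b} + a.b.(X + X)\{a}) + (rec X. b.a.(b.X)\{b} + a.b.(X + X)\{a}))\{a} :: =b=> m5
  m4 = (b.(rec X. b.a.(b.X)\{b} + a.b.(X + X)\{a}))\{b} :: deadlocked
  m5 = (a.(b.(rec X. b.a.(b.X)\{b} + a.b.(X + X)\{a}))\{b})\{a} :: deadlocked
LTS(Q): 6 reachable states
  n0 = rec X. b.a.(b.X)\{b} + a.a.(X + X)\{a} :: =a=> n1, =b=> n2
  n1 = a.((rec X. b.a.(b.X)\{b} + a.a.(X + X)\{a}) + (rec X. b.a.(b.X)\{b} + a.a.(X + X)\{a}))\{a} :: =a=> n3
  n2 = a.(b.(rec X. b.a.(b.X)\{b} + a.a.(X + X)\{a}))\{b} :: =a=> n4
  n3 = ((rec X. b.a.(b.X)\{b} + a.a.(X + X)\{a}) + (rec X. b.a.(b.X)\{b} + a.a.(X + X)\{a}))\{a} :: =b=> n5
  n4 = (b.(rec X. b.a.(b.X)\{b} + a.a.(X + X)\{a}))\{b} :: deadlocked
  n5 = (a.(b.(rec X. b.a.(b.X)\{b} + a.a.(X + X)\{a}))\{b})\{a} :: deadlocked
Bisimilarity quotient blocks:
  B0 = {m0}
  B1 = {m2, n2}
  B2 = {m4, m5, n4, n5}
  B3 = {m1}
  B4 = {m3, n3}
  B5 = {n0}
  B6 = {n1}
m0 ∈ B0, n0 ∈ B5 → different blocks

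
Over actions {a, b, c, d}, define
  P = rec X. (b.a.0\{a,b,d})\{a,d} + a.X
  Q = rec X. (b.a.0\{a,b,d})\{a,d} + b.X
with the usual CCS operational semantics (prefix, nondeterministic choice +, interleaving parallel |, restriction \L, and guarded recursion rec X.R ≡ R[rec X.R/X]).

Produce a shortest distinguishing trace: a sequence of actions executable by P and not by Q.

a

LTS(P): 2 reachable states
  u0 = rec X. (b.a.0\{a,b,d})\{a,d} + a.X ⊢ -a-> u0, -b-> u1
  u1 = (a.0\{a,b,d})\{a,d} ⊢ ·
LTS(Q): 2 reachable states
  v0 = rec X. (b.a.0\{a,b,d})\{a,d} + b.X ⊢ -b-> v0, -b-> v1
  v1 = (a.0\{a,b,d})\{a,d} ⊢ ·
Executing a from P (initial set {u0}):
  after a @ step 1: {u0}
  P completes σ.
Executing a from Q (initial set {v0}):
  after a @ step 1: ∅  — Q cannot continue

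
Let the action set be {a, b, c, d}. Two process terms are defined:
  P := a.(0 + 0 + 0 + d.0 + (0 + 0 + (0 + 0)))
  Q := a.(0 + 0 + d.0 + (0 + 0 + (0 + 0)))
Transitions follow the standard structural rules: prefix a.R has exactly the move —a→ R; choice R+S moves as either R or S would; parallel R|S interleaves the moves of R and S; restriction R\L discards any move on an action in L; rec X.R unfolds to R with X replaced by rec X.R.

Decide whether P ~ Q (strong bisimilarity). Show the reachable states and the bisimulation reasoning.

LTS(P): 3 reachable states
  u0 = a.(0 + 0 + 0 + d.0 + (0 + 0 + (0 + 0))) ⊢ —a→ u1
  u1 = 0 + 0 + 0 + d.0 + (0 + 0 + (0 + 0)) ⊢ —d→ u2
  u2 = 0 ⊢ (no moves)
LTS(Q): 3 reachable states
  v0 = a.(0 + 0 + d.0 + (0 + 0 + (0 + 0))) ⊢ —a→ v1
  v1 = 0 + 0 + d.0 + (0 + 0 + (0 + 0)) ⊢ —d→ v2
  v2 = 0 ⊢ (no moves)
Coarsest stable partition (strong bisimilarity classes):
  B0 = {u0, v0}
  B1 = {u1, v1}
  B2 = {u2, v2}
u0 ∈ B0, v0 ∈ B0 → same block

YES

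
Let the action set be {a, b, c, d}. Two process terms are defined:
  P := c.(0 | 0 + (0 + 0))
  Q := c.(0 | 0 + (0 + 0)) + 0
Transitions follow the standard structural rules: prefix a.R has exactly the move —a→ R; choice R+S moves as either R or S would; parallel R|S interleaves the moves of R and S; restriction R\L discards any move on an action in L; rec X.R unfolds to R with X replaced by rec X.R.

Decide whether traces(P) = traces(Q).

trace-equivalent

P's transition system — 2 states:
  p0 = c.(0 | 0 + (0 + 0)) has moves --c--▸ p1
  p1 = 0 | 0 + (0 + 0) has moves (no moves)
Q's transition system — 2 states:
  q0 = c.(0 | 0 + (0 + 0)) + 0 has moves --c--▸ q1
  q1 = 0 | 0 + (0 + 0) has moves (no moves)
Coarsest stable partition (strong bisimilarity classes):
  B0 = {p0, q0}
  B1 = {p1, q1}
p0 ∈ B0, q0 ∈ B0 → same block
Bisimilar ⇒ trace-equivalent.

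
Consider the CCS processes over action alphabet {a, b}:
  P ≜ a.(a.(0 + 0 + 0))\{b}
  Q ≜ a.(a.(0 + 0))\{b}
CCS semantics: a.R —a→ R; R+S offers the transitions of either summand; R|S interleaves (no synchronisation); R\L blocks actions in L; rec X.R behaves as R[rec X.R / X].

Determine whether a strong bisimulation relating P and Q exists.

YES

Reachable graph of P (3 states):
  m0 = a.(a.(0 + 0 + 0))\{b} has moves —a→ m1
  m1 = (a.(0 + 0 + 0))\{b} has moves —a→ m2
  m2 = (0 + 0 + 0)\{b} has moves stopped
Reachable graph of Q (3 states):
  n0 = a.(a.(0 + 0))\{b} has moves —a→ n1
  n1 = (a.(0 + 0))\{b} has moves —a→ n2
  n2 = (0 + 0)\{b} has moves stopped
Bisimilarity quotient blocks:
  B0 = {m0, n0}
  B1 = {m1, n1}
  B2 = {m2, n2}
m0 ∈ B0, n0 ∈ B0 → same block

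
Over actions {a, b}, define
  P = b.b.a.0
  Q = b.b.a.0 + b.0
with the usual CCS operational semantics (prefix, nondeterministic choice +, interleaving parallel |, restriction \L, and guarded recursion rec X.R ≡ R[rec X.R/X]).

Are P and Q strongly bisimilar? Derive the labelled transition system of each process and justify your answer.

not bisimilar

LTS(P): 4 reachable states
  m0 = b.b.a.0 → ··b··> m1
  m1 = b.a.0 → ··b··> m2
  m2 = a.0 → ··a··> m3
  m3 = 0 → stopped
LTS(Q): 4 reachable states
  n0 = b.b.a.0 + b.0 → ··b··> n1, ··b··> n2
  n1 = 0 → stopped
  n2 = b.a.0 → ··b··> n3
  n3 = a.0 → ··a··> n1
Coarsest stable partition (strong bisimilarity classes):
  B0 = {m0}
  B1 = {m1, n2}
  B2 = {m2, n3}
  B3 = {m3, n1}
  B4 = {n0}
m0 ∈ B0, n0 ∈ B4 → different blocks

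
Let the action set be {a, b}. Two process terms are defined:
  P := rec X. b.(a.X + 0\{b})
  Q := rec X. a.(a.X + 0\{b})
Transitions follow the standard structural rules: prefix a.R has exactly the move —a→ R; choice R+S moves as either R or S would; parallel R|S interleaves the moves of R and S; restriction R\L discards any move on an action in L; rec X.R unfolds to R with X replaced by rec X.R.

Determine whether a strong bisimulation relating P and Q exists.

NO

Reachable graph of P (2 states):
  p0 = rec X. b.(a.X + 0\{b}) :: --b--▸ p1
  p1 = a.(rec X. b.(a.X + 0\{b})) + 0\{b} :: --a--▸ p0
Reachable graph of Q (2 states):
  q0 = rec X. a.(a.X + 0\{b}) :: --a--▸ q1
  q1 = a.(rec X. a.(a.X + 0\{b})) + 0\{b} :: --a--▸ q0
Partition-refinement fixed point:
  B0 = {p0}
  B1 = {p1}
  B2 = {q0, q1}
p0 ∈ B0, q0 ∈ B2 → different blocks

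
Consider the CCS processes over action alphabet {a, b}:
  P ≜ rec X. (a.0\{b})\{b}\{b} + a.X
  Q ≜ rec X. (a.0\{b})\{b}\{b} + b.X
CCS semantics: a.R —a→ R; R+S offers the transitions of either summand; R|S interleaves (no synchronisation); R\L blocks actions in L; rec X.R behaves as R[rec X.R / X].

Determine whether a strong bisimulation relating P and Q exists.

not bisimilar

Reachable graph of P (2 states):
  p0 = rec X. (a.0\{b})\{b}\{b} + a.X | --a--▸ p0, --a--▸ p1
  p1 = 0\{b}\{b}\{b} | (no moves)
Reachable graph of Q (2 states):
  q0 = rec X. (a.0\{b})\{b}\{b} + b.X | --a--▸ q1, --b--▸ q0
  q1 = 0\{b}\{b}\{b} | (no moves)
Coarsest stable partition (strong bisimilarity classes):
  B0 = {p0}
  B1 = {p1, q1}
  B2 = {q0}
p0 ∈ B0, q0 ∈ B2 → different blocks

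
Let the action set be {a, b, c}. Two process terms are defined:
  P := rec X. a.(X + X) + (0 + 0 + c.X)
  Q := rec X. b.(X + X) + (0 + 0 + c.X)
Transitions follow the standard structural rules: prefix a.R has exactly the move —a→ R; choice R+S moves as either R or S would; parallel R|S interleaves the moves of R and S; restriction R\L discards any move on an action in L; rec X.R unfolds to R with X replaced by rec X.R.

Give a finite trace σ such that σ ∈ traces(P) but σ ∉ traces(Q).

a

Reachable graph of P (2 states):
  p0 = rec X. a.(X + X) + (0 + 0 + c.X) | -a-> p1, -c-> p0
  p1 = (rec X. a.(X + X) + (0 + 0 + c.X)) + (rec X. a.(X + X) + (0 + 0 + c.X)) | -a-> p1, -c-> p0
Reachable graph of Q (2 states):
  q0 = rec X. b.(X + X) + (0 + 0 + c.X) | -b-> q1, -c-> q0
  q1 = (rec X. b.(X + X) + (0 + 0 + c.X)) + (rec X. b.(X + X) + (0 + 0 + c.X)) | -b-> q1, -c-> q0
Trace ⟨a⟩ through P, begin at {p0}:
  step 1 (a): {p1}
  ✓ P
Trace ⟨a⟩ through Q, begin at {q0}:
  step 1 (a): ∅ (Q stuck)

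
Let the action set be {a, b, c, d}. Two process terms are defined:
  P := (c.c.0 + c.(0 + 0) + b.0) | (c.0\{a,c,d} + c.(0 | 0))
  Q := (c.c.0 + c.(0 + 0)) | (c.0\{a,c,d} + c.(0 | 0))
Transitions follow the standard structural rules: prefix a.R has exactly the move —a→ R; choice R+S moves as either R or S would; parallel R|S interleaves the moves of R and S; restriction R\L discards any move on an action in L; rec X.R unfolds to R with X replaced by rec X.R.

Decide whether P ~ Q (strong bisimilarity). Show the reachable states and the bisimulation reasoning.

Reachable graph of P (12 states):
  m0 = (c.c.0 + c.(0 + 0) + b.0) | (c.0\{a,c,d} + c.(0 | 0)) ⊢ -b-> m1, -c-> m2, -c-> m3, -c-> m4, -c-> m5
  m1 = 0 | (c.0\{a,c,d} + c.(0 | 0)) ⊢ -c-> m6, -c-> m7
  m2 = (0 + 0) | (c.0\{a,c,d} + c.(0 | 0)) ⊢ -c-> m8, -c-> m9
  m3 = (c.c.0 + c.(0 + 0) + b.0) | (0 | 0) ⊢ -b-> m6, -c-> m10, -c-> m8
  m4 = (c.c.0 + c.(0 + 0) + b.0) | 0\{a,c,d} ⊢ -b-> m7, -c-> m11, -c-> m9
  m5 = c.0 | (c.0\{a,c,d} + c.(0 | 0)) ⊢ -c-> m1, -c-> m10, -c-> m11
  m6 = 0 | (0 | 0) ⊢ ∅
  m7 = 0 | 0\{a,c,d} ⊢ ∅
  m8 = (0 + 0) | (0 | 0) ⊢ ∅
  m9 = (0 + 0) | 0\{a,c,d} ⊢ ∅
  m10 = c.0 | (0 | 0) ⊢ -c-> m6
  m11 = c.0 | 0\{a,c,d} ⊢ -c-> m7
Reachable graph of Q (12 states):
  n0 = (c.c.0 + c.(0 + 0)) | (c.0\{a,c,d} + c.(0 | 0)) ⊢ -c-> n1, -c-> n2, -c-> n3, -c-> n4
  n1 = (0 + 0) | (c.0\{a,c,d} + c.(0 | 0)) ⊢ -c-> n5, -c-> n6
  n2 = (c.c.0 + c.(0 + 0)) | (0 | 0) ⊢ -c-> n5, -c-> n7
  n3 = (c.c.0 + c.(0 + 0)) | 0\{a,c,d} ⊢ -c-> n6, -c-> n8
  n4 = c.0 | (c.0\{a,c,d} + c.(0 | 0)) ⊢ -c-> n7, -c-> n8, -c-> n9
  n5 = (0 + 0) | (0 | 0) ⊢ ∅
  n6 = (0 + 0) | 0\{a,c,d} ⊢ ∅
  n7 = c.0 | (0 | 0) ⊢ -c-> n10
  n8 = c.0 | 0\{a,c,d} ⊢ -c-> n11
  n9 = 0 | (c.0\{a,c,d} + c.(0 | 0)) ⊢ -c-> n10, -c-> n11
  n10 = 0 | (0 | 0) ⊢ ∅
  n11 = 0 | 0\{a,c,d} ⊢ ∅
Bisimilarity quotient blocks:
  B0 = {m0}
  B1 = {m5, n4}
  B2 = {m1, m10, m11, m2, n1, n7, n8, n9}
  B3 = {m6, m7, m8, m9, n10, n11, n5, n6}
  B4 = {m3, m4}
  B5 = {n0}
  B6 = {n2, n3}
m0 ∈ B0, n0 ∈ B5 → different blocks

not bisimilar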